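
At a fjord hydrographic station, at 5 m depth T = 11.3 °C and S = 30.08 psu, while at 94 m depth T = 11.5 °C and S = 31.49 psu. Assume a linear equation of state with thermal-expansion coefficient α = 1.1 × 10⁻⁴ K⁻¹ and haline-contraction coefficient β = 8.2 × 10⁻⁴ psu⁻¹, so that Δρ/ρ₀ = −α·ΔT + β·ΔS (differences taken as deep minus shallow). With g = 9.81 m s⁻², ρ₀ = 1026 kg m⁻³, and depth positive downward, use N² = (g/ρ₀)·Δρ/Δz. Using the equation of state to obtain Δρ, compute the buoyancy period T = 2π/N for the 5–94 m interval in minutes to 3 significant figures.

ΔT = +0.2 K, ΔS = +1.41 psu (deep − shallow).
Δρ/ρ₀ = −αΔT + βΔS = -2.20 × 10⁻⁵ + 1.1562 × 10⁻³ = 1.1342 × 10⁻³, so Δρ ≈ 1.164 kg m⁻³.
N² = (g/ρ₀)·Δρ/Δz = g·(Δρ/ρ₀)/Δz = 9.81 × 1.1342 × 10⁻³ / 89 = 1.2502 × 10⁻⁴ s⁻².
N = √(1.2502 × 10⁻⁴) = 0.011181 rad s⁻¹ → T = 2π/N = 561.95 s = 9.3658 min ≈ 9.37 min.

9.37 min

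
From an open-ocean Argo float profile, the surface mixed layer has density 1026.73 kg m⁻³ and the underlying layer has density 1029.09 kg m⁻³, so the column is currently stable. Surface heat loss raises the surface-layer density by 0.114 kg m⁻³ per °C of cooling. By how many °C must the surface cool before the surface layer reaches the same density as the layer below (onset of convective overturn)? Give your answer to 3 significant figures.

20.7 °C

Density deficit of the surface layer: 1029.09 − 1026.73 = 2.36 kg m⁻³.
Required change = 2.36 / 0.114 = 20.7 °C.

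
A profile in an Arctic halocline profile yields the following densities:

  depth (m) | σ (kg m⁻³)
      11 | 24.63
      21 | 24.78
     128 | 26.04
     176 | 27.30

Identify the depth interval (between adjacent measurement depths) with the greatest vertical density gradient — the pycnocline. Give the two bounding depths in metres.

Compute the density gradient over each adjacent pair:
  11–21 m: Δρ/Δz = 0.15/10 = 0.015 kg m⁻⁴
  21–128 m: Δρ/Δz = 1.26/107 = 0.012 kg m⁻⁴
  128–176 m: Δρ/Δz = 1.26/48 = 0.026 kg m⁻⁴
The largest gradient is in the 128–176 m interval — the pycnocline.

128–176 m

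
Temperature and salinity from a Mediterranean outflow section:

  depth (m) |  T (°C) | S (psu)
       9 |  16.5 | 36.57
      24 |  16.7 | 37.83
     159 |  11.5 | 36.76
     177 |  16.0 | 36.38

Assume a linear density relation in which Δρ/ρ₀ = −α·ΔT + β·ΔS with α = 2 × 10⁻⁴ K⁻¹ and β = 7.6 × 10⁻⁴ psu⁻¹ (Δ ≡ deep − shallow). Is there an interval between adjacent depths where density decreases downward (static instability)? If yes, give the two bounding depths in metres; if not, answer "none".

159–177 m

Evaluate Δρ/ρ₀ = −αΔT + βΔS across each adjacent pair:
  9–24 m: −αΔT+βΔS = −(2 × 10⁻⁴)(+0.2)+(7.6 × 10⁻⁴)(+1.26) = 9.2 × 10⁻⁴ → stable
  24–159 m: −αΔT+βΔS = −(2 × 10⁻⁴)(-5.2)+(7.6 × 10⁻⁴)(-1.07) = 2.3 × 10⁻⁴ → stable
  159–177 m: −αΔT+βΔS = −(2 × 10⁻⁴)(+4.5)+(7.6 × 10⁻⁴)(-0.38) = -1.2 × 10⁻³ → UNSTABLE
The 159–177 m interval has Δρ < 0: lighter water underlies denser water.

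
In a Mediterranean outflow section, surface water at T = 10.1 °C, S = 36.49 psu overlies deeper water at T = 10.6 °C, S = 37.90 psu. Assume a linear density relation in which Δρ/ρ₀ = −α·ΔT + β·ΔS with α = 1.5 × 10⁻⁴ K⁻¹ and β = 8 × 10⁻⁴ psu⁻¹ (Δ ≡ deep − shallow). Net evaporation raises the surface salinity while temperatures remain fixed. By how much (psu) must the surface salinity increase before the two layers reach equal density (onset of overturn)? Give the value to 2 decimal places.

Neutral buoyancy requires −α(T_deep − T_surf) + β(S_deep − S_surf′) = 0.
S_surf′ = S_deep − (α/β)·ΔT = 37.90 − (1.5 × 10⁻⁴/8 × 10⁻⁴)·(+0.5) = 37.8062 psu.
Increase required: 37.8062 − 36.49 = 1.3162 psu.

1.32 psu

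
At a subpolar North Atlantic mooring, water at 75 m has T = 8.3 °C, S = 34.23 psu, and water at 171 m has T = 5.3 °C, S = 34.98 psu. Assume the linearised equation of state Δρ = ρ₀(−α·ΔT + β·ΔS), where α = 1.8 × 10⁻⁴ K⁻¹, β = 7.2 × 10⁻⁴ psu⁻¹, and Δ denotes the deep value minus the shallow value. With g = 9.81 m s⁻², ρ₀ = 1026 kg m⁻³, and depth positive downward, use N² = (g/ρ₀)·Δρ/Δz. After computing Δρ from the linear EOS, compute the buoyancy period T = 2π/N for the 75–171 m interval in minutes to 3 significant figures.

9.97 min

ΔT = -3.0 K, ΔS = +0.75 psu (deep − shallow).
Δρ/ρ₀ = −αΔT + βΔS = 5.40 × 10⁻⁴ + 5.40 × 10⁻⁴ = 1.08 × 10⁻³, so Δρ ≈ 1.108 kg m⁻³.
N² = (g/ρ₀)·Δρ/Δz = g·(Δρ/ρ₀)/Δz = 9.81 × 1.08 × 10⁻³ / 96 = 1.1036 × 10⁻⁴ s⁻².
N = √(1.1036 × 10⁻⁴) = 0.010505 rad s⁻¹ → T = 2π/N = 598.11 s = 9.9685 min ≈ 9.97 min.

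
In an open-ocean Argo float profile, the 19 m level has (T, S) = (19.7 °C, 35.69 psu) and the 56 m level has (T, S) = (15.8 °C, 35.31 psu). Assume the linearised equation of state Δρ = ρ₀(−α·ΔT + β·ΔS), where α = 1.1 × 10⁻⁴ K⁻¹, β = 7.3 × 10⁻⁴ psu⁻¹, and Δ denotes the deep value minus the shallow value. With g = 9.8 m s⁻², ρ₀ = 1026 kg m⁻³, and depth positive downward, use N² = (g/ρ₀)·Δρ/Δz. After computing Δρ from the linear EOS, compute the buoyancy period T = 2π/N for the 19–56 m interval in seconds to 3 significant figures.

ΔT = -3.9 K, ΔS = -0.38 psu (deep − shallow).
Δρ/ρ₀ = −αΔT + βΔS = 4.29 × 10⁻⁴ − 2.774 × 10⁻⁴ = 1.516 × 10⁻⁴, so Δρ ≈ 0.1555 kg m⁻³.
N² = (g/ρ₀)·Δρ/Δz = g·(Δρ/ρ₀)/Δz = 9.8 × 1.516 × 10⁻⁴ / 37 = 4.0154 × 10⁻⁵ s⁻².
N = √(4.0154 × 10⁻⁵) = 6.3367 × 10⁻³ rad s⁻¹ → T = 2π/N = 991.55 s ≈ 992 s.

992 s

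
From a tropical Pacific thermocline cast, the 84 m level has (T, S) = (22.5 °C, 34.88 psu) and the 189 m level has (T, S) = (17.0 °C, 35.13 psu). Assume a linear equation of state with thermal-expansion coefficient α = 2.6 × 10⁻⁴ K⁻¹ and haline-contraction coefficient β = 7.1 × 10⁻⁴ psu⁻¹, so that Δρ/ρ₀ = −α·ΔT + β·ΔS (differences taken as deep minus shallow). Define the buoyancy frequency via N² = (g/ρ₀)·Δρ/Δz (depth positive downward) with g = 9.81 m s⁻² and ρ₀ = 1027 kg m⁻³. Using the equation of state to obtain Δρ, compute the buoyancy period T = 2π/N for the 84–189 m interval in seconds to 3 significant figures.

513 s

ΔT = -5.5 K, ΔS = +0.25 psu (deep − shallow).
Δρ/ρ₀ = −αΔT + βΔS = 1.43 × 10⁻³ + 1.775 × 10⁻⁴ = 1.6075 × 10⁻³, so Δρ ≈ 1.651 kg m⁻³.
N² = (g/ρ₀)·Δρ/Δz = g·(Δρ/ρ₀)/Δz = 9.81 × 1.6075 × 10⁻³ / 105 = 1.5019 × 10⁻⁴ s⁻².
N = √(1.5019 × 10⁻⁴) = 0.012255 rad s⁻¹ → T = 2π/N = 512.70 s ≈ 513 s.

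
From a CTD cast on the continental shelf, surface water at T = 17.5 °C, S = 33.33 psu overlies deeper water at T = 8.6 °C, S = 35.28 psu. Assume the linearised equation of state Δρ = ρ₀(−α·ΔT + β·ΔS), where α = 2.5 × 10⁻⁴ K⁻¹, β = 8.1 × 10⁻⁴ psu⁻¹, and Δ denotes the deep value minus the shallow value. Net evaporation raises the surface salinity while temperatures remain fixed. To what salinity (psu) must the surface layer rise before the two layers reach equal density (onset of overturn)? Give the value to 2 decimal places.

Neutral buoyancy requires −α(T_deep − T_surf) + β(S_deep − S_surf′) = 0.
S_surf′ = S_deep − (α/β)·ΔT = 35.28 − (2.5 × 10⁻⁴/8.1 × 10⁻⁴)·(-8.9) = 38.0269 psu.
Increase required: 38.0269 − 33.33 = 4.6969 psu.

38.03 psu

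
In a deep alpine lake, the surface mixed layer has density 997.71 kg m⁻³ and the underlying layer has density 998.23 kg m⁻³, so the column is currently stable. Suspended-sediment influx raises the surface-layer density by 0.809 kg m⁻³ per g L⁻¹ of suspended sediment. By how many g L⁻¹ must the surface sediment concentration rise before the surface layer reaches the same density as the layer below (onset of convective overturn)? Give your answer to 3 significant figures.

0.643 g L⁻¹

Density deficit of the surface layer: 998.23 − 997.71 = 0.52 kg m⁻³.
Required change = 0.52 / 0.809 = 0.643 g L⁻¹.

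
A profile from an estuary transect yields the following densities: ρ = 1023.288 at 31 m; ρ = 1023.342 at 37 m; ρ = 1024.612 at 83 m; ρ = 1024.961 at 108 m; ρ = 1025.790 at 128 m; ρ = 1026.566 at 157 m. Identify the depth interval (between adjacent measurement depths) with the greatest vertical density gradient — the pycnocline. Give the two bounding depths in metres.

108–128 m

Compute the density gradient over each adjacent pair:
  31–37 m: Δρ/Δz = 0.054/6 = 9.0 × 10⁻³ kg m⁻⁴
  37–83 m: Δρ/Δz = 1.270/46 = 0.028 kg m⁻⁴
  83–108 m: Δρ/Δz = 0.349/25 = 0.014 kg m⁻⁴
  108–128 m: Δρ/Δz = 0.829/20 = 0.041 kg m⁻⁴
  128–157 m: Δρ/Δz = 0.776/29 = 0.027 kg m⁻⁴
The largest gradient is in the 108–128 m interval — the pycnocline.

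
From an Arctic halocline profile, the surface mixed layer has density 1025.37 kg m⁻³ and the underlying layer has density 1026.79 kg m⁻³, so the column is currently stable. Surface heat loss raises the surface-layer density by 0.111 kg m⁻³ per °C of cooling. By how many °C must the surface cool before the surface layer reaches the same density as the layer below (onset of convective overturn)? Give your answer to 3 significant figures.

12.8 °C

Density deficit of the surface layer: 1026.79 − 1025.37 = 1.42 kg m⁻³.
Required change = 1.42 / 0.111 = 12.8 °C.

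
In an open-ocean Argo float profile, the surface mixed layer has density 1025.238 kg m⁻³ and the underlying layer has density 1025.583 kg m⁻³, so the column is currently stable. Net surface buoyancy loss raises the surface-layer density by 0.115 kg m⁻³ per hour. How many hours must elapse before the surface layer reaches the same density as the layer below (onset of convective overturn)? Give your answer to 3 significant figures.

Density deficit of the surface layer: 1025.583 − 1025.238 = 0.345 kg m⁻³.
Required change = 0.345 / 0.115 = 3.00 hours.

3.00 hours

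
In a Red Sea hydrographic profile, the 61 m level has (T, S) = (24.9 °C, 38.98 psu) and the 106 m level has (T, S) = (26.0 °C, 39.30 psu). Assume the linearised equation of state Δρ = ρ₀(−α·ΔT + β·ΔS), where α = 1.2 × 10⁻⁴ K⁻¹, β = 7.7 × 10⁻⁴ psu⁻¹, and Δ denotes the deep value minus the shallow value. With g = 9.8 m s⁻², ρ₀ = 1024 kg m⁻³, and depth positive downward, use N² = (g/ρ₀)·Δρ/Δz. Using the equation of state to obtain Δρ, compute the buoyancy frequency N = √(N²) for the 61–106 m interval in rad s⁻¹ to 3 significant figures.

4.99 × 10⁻³ rad s⁻¹

ΔT = +1.1 K, ΔS = +0.32 psu (deep − shallow).
Δρ/ρ₀ = −αΔT + βΔS = -1.32 × 10⁻⁴ + 2.464 × 10⁻⁴ = 1.144 × 10⁻⁴, so Δρ ≈ 0.1171 kg m⁻³.
N² = (g/ρ₀)·Δρ/Δz = g·(Δρ/ρ₀)/Δz = 9.8 × 1.144 × 10⁻⁴ / 45 = 2.4914 × 10⁻⁵ s⁻².
N = √(2.4914 × 10⁻⁵) = 4.9914 × 10⁻³ rad s⁻¹ ≈ 4.99 × 10⁻³ rad s⁻¹.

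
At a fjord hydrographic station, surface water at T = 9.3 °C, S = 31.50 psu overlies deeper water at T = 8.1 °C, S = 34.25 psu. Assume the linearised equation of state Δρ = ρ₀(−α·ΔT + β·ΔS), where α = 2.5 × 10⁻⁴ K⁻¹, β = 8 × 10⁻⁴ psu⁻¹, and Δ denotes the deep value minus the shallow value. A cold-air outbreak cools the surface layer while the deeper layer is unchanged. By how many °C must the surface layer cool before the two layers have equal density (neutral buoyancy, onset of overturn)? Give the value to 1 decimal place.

Neutral buoyancy requires Δρ = 0, i.e. −α(T_deep − T_surf′) + β(S_deep − S_surf) = 0.
T_surf′ = T_deep − (β/α)·ΔS = 8.1 − (8 × 10⁻⁴/2.5 × 10⁻⁴)·(+2.75) = -0.700 °C.
Cooling required: 9.3 − (-0.700) = 10.000 °C.

10.0 °C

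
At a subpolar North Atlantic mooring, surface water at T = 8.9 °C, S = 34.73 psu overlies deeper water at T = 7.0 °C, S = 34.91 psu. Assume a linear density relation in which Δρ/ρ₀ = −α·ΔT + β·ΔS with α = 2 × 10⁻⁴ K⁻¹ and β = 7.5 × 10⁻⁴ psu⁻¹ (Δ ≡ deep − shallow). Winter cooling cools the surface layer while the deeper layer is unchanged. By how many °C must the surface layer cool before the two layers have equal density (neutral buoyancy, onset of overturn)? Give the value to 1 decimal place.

Neutral buoyancy requires Δρ = 0, i.e. −α(T_deep − T_surf′) + β(S_deep − S_surf) = 0.
T_surf′ = T_deep − (β/α)·ΔS = 7.0 − (7.5 × 10⁻⁴/2 × 10⁻⁴)·(+0.18) = 6.325 °C.
Cooling required: 8.9 − (6.325) = 2.575 °C.

2.6 °C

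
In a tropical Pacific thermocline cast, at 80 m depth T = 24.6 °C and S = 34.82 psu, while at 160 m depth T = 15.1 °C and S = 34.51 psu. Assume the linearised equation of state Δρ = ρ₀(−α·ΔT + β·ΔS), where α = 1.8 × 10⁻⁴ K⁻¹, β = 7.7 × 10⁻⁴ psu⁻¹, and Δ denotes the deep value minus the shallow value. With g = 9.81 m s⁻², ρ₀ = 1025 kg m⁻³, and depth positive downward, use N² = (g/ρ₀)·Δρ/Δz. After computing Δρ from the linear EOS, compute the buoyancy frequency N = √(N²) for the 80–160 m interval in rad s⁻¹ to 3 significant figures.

ΔT = -9.5 K, ΔS = -0.31 psu (deep − shallow).
Δρ/ρ₀ = −αΔT + βΔS = 1.71 × 10⁻³ − 2.387 × 10⁻⁴ = 1.4713 × 10⁻³, so Δρ ≈ 1.508 kg m⁻³.
N² = (g/ρ₀)·Δρ/Δz = g·(Δρ/ρ₀)/Δz = 9.81 × 1.4713 × 10⁻³ / 80 = 1.8042 × 10⁻⁴ s⁻².
N = √(1.8042 × 10⁻⁴) = 0.013432 rad s⁻¹ ≈ 0.0134 rad s⁻¹.

0.0134 rad s⁻¹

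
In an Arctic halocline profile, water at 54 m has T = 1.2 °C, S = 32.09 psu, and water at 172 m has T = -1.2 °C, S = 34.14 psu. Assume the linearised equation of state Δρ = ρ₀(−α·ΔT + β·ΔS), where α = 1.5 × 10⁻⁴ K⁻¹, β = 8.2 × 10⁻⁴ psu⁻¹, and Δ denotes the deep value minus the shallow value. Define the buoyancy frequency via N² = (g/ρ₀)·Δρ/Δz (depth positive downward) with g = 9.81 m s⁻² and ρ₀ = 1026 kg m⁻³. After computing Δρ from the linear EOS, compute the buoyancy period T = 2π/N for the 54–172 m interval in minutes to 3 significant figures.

ΔT = -2.4 K, ΔS = +2.05 psu (deep − shallow).
Δρ/ρ₀ = −αΔT + βΔS = 3.60 × 10⁻⁴ + 1.681 × 10⁻³ = 2.041 × 10⁻³, so Δρ ≈ 2.094 kg m⁻³.
N² = (g/ρ₀)·Δρ/Δz = g·(Δρ/ρ₀)/Δz = 9.81 × 2.041 × 10⁻³ / 118 = 1.6968 × 10⁻⁴ s⁻².
N = √(1.6968 × 10⁻⁴) = 0.013026 rad s⁻¹ → T = 2π/N = 482.36 s = 8.0393 min ≈ 8.04 min.

8.04 min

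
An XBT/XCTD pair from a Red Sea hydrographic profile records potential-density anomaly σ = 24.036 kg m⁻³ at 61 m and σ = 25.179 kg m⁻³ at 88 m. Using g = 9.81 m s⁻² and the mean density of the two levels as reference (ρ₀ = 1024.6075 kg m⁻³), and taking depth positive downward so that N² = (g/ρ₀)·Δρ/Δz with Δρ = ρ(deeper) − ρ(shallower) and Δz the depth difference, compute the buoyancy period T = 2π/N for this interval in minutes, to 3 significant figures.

5.20 min

Δρ = 1025.179 − 1024.036 = 1.143 kg m⁻³ over Δz = 88 − 61 = 27 m.
N² = (9.81/1024.6075) × (1.143/27) = 4.0532 × 10⁻⁴ s⁻².
N = √(4.0532 × 10⁻⁴) = 0.020133 rad s⁻¹, so T = 2π/N = 312.08 s = 5.2013 min ≈ 5.20 min.
N² > 0, so the interval is statically stable.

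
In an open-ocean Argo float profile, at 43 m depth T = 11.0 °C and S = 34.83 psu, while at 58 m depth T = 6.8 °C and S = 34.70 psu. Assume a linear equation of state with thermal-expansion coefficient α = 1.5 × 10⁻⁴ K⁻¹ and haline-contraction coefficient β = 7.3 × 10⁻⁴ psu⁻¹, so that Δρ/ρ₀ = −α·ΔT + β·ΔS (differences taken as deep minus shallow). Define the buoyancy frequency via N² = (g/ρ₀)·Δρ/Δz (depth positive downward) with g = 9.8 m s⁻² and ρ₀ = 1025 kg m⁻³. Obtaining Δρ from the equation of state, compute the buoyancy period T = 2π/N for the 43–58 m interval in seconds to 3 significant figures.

ΔT = -4.2 K, ΔS = -0.13 psu (deep − shallow).
Δρ/ρ₀ = −αΔT + βΔS = 6.30 × 10⁻⁴ − 9.49 × 10⁻⁵ = 5.351 × 10⁻⁴, so Δρ ≈ 0.5485 kg m⁻³.
N² = (g/ρ₀)·Δρ/Δz = g·(Δρ/ρ₀)/Δz = 9.8 × 5.351 × 10⁻⁴ / 15 = 3.4960 × 10⁻⁴ s⁻².
N = √(3.4960 × 10⁻⁴) = 0.018698 rad s⁻¹ → T = 2π/N = 336.04 s ≈ 336 s.

336 s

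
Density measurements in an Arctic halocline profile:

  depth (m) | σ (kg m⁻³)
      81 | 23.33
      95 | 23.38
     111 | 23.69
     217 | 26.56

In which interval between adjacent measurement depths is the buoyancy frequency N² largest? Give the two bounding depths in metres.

111–217 m

Compute the density gradient over each adjacent pair:
  81–95 m: Δρ/Δz = 0.05/14 = 3.6 × 10⁻³ kg m⁻⁴
  95–111 m: Δρ/Δz = 0.31/16 = 0.019 kg m⁻⁴
  111–217 m: Δρ/Δz = 2.87/106 = 0.027 kg m⁻⁴
The largest gradient is in the 111–217 m interval — the pycnocline.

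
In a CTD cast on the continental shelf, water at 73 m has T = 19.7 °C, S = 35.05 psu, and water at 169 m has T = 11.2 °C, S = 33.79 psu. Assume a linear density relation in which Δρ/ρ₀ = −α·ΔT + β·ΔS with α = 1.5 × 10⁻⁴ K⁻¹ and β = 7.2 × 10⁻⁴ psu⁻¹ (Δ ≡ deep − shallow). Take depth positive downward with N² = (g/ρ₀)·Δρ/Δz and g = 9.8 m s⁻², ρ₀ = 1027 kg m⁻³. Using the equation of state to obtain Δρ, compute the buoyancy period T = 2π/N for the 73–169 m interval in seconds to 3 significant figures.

1.03 × 10³ s

ΔT = -8.5 K, ΔS = -1.26 psu (deep − shallow).
Δρ/ρ₀ = −αΔT + βΔS = 1.275 × 10⁻³ − 9.072 × 10⁻⁴ = 3.678 × 10⁻⁴, so Δρ ≈ 0.3777 kg m⁻³.
N² = (g/ρ₀)·Δρ/Δz = g·(Δρ/ρ₀)/Δz = 9.8 × 3.678 × 10⁻⁴ / 96 = 3.7546 × 10⁻⁵ s⁻².
N = √(3.7546 × 10⁻⁵) = 6.1275 × 10⁻³ rad s⁻¹ → T = 2π/N = 1.0254 × 10³ s ≈ 1.03 × 10³ s.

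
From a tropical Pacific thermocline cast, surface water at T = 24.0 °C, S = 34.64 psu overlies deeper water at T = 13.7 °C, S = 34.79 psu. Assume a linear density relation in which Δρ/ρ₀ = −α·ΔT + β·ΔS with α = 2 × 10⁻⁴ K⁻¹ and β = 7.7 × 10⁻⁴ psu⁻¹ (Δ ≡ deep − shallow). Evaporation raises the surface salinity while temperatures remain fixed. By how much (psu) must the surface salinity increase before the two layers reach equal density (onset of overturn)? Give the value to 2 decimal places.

Neutral buoyancy requires −α(T_deep − T_surf) + β(S_deep − S_surf′) = 0.
S_surf′ = S_deep − (α/β)·ΔT = 34.79 − (2 × 10⁻⁴/7.7 × 10⁻⁴)·(-10.3) = 37.4653 psu.
Increase required: 37.4653 − 34.64 = 2.8253 psu.

2.83 psu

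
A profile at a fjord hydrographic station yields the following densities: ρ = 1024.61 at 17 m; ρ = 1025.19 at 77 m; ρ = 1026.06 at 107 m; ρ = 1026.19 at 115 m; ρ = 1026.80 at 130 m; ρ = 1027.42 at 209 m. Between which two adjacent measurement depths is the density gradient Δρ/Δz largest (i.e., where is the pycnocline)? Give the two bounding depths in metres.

Compute the density gradient over each adjacent pair:
  17–77 m: Δρ/Δz = 0.58/60 = 9.7 × 10⁻³ kg m⁻⁴
  77–107 m: Δρ/Δz = 0.87/30 = 0.029 kg m⁻⁴
  107–115 m: Δρ/Δz = 0.13/8 = 0.016 kg m⁻⁴
  115–130 m: Δρ/Δz = 0.61/15 = 0.041 kg m⁻⁴
  130–209 m: Δρ/Δz = 0.62/79 = 7.8 × 10⁻³ kg m⁻⁴
The largest gradient is in the 115–130 m interval — the pycnocline.

115–130 m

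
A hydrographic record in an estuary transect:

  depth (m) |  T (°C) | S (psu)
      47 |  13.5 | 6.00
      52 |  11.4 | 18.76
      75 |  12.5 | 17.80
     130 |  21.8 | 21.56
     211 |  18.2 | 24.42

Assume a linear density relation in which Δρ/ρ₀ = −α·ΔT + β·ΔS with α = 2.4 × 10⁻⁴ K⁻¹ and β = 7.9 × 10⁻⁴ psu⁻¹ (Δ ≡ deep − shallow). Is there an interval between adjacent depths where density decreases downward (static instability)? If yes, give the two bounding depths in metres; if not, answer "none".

Evaluate Δρ/ρ₀ = −αΔT + βΔS across each adjacent pair:
  47–52 m: −αΔT+βΔS = −(2.4 × 10⁻⁴)(-2.1)+(7.9 × 10⁻⁴)(+12.76) = 0.011 → stable
  52–75 m: −αΔT+βΔS = −(2.4 × 10⁻⁴)(+1.1)+(7.9 × 10⁻⁴)(-0.96) = -1.0 × 10⁻³ → UNSTABLE
  75–130 m: −αΔT+βΔS = −(2.4 × 10⁻⁴)(+9.3)+(7.9 × 10⁻⁴)(+3.76) = 7.4 × 10⁻⁴ → stable
  130–211 m: −αΔT+βΔS = −(2.4 × 10⁻⁴)(-3.6)+(7.9 × 10⁻⁴)(+2.86) = 3.1 × 10⁻³ → stable
The 52–75 m interval has Δρ < 0: lighter water underlies denser water.

52–75 m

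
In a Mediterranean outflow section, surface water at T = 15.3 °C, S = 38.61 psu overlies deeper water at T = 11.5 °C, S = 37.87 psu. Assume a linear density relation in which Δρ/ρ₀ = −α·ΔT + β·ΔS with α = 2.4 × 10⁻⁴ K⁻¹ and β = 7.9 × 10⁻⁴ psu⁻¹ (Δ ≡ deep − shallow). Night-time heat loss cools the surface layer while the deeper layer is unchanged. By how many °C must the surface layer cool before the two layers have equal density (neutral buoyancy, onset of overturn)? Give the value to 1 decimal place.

Neutral buoyancy requires Δρ = 0, i.e. −α(T_deep − T_surf′) + β(S_deep − S_surf) = 0.
T_surf′ = T_deep − (β/α)·ΔS = 11.5 − (7.9 × 10⁻⁴/2.4 × 10⁻⁴)·(-0.74) = 13.936 °C.
Cooling required: 15.3 − (13.936) = 1.364 °C.

1.4 °C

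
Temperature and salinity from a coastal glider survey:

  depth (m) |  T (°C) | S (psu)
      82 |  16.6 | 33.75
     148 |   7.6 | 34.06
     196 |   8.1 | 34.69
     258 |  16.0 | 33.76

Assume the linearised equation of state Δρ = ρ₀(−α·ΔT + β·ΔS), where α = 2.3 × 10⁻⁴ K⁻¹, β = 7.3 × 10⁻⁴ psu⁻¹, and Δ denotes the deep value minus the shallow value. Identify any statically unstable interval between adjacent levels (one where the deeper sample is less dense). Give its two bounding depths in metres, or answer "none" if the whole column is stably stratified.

196–258 m

Evaluate Δρ/ρ₀ = −αΔT + βΔS across each adjacent pair:
  82–148 m: −αΔT+βΔS = −(2.3 × 10⁻⁴)(-9.0)+(7.3 × 10⁻⁴)(+0.31) = 2.3 × 10⁻³ → stable
  148–196 m: −αΔT+βΔS = −(2.3 × 10⁻⁴)(+0.5)+(7.3 × 10⁻⁴)(+0.63) = 3.4 × 10⁻⁴ → stable
  196–258 m: −αΔT+βΔS = −(2.3 × 10⁻⁴)(+7.9)+(7.3 × 10⁻⁴)(-0.93) = -2.5 × 10⁻³ → UNSTABLE
The 196–258 m interval has Δρ < 0: lighter water underlies denser water.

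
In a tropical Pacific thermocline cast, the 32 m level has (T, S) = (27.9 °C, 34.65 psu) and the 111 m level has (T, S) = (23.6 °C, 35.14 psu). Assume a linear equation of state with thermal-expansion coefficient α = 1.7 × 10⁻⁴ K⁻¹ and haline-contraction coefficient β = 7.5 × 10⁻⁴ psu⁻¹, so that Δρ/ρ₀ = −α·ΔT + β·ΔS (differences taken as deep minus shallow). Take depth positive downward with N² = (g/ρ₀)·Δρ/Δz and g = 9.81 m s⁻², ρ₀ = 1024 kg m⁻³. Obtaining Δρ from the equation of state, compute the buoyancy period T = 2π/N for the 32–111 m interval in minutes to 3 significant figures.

ΔT = -4.3 K, ΔS = +0.49 psu (deep − shallow).
Δρ/ρ₀ = −αΔT + βΔS = 7.31 × 10⁻⁴ + 3.675 × 10⁻⁴ = 1.0985 × 10⁻³, so Δρ ≈ 1.125 kg m⁻³.
N² = (g/ρ₀)·Δρ/Δz = g·(Δρ/ρ₀)/Δz = 9.81 × 1.0985 × 10⁻³ / 79 = 1.3641 × 10⁻⁴ s⁻².
N = √(1.3641 × 10⁻⁴) = 0.011679 rad s⁻¹ → T = 2π/N = 537.99 s = 8.9665 min ≈ 8.97 min.

8.97 min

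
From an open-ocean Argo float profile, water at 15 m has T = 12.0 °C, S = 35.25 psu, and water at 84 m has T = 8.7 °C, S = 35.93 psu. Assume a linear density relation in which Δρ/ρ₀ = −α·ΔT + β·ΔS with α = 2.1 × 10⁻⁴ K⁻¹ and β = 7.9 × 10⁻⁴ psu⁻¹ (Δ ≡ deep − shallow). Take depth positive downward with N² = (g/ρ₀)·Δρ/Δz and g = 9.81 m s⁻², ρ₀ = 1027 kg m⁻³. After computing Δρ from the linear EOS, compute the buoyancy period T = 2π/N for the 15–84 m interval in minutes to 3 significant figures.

ΔT = -3.3 K, ΔS = +0.68 psu (deep − shallow).
Δρ/ρ₀ = −αΔT + βΔS = 6.93 × 10⁻⁴ + 5.372 × 10⁻⁴ = 1.2302 × 10⁻³, so Δρ ≈ 1.263 kg m⁻³.
N² = (g/ρ₀)·Δρ/Δz = g·(Δρ/ρ₀)/Δz = 9.81 × 1.2302 × 10⁻³ / 69 = 1.7490 × 10⁻⁴ s⁻².
N = √(1.7490 × 10⁻⁴) = 0.013225 rad s⁻¹ → T = 2π/N = 475.10 s = 7.9183 min ≈ 7.92 min.

7.92 min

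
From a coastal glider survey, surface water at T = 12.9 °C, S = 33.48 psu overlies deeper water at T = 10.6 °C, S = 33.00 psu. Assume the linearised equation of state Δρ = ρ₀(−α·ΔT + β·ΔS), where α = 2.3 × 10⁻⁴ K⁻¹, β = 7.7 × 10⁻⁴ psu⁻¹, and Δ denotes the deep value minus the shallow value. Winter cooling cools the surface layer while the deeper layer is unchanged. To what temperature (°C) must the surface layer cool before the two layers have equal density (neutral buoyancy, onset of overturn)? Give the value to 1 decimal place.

12.2 °C

Neutral buoyancy requires Δρ = 0, i.e. −α(T_deep − T_surf′) + β(S_deep − S_surf) = 0.
T_surf′ = T_deep − (β/α)·ΔS = 10.6 − (7.7 × 10⁻⁴/2.3 × 10⁻⁴)·(-0.48) = 12.207 °C.
Cooling required: 12.9 − (12.207) = 0.693 °C.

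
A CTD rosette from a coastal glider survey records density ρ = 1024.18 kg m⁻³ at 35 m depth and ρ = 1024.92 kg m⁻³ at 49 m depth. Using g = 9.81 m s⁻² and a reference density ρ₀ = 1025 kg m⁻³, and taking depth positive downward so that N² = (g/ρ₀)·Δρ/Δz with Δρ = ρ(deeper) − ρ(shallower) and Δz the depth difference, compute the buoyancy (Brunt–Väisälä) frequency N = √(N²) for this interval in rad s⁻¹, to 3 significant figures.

Δρ = 1024.92 − 1024.18 = 0.74 kg m⁻³ over Δz = 49 − 35 = 14 m.
N² = (9.81/1025) × (0.74/14) = 5.0588 × 10⁻⁴ s⁻².
N = √(5.0588 × 10⁻⁴) = 0.022492 rad s⁻¹ ≈ 0.0225 rad s⁻¹.

0.0225 rad s⁻¹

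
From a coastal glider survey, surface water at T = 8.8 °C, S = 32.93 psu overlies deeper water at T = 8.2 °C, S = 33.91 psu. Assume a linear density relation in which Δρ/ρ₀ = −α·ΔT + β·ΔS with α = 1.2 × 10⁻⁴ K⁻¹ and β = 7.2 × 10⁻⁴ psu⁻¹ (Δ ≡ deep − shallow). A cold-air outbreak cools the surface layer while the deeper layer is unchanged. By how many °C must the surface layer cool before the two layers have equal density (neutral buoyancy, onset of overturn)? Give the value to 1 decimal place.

6.5 °C

Neutral buoyancy requires Δρ = 0, i.e. −α(T_deep − T_surf′) + β(S_deep − S_surf) = 0.
T_surf′ = T_deep − (β/α)·ΔS = 8.2 − (7.2 × 10⁻⁴/1.2 × 10⁻⁴)·(+0.98) = 2.320 °C.
Cooling required: 8.8 − (2.320) = 6.480 °C.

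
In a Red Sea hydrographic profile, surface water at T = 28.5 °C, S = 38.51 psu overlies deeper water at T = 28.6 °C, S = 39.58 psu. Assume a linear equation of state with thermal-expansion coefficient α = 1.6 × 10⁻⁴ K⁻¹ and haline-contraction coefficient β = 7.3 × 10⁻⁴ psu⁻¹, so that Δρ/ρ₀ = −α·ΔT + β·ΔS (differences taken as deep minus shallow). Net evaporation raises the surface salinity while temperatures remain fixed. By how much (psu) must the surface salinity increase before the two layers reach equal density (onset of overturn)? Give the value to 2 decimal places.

Neutral buoyancy requires −α(T_deep − T_surf) + β(S_deep − S_surf′) = 0.
S_surf′ = S_deep − (α/β)·ΔT = 39.58 − (1.6 × 10⁻⁴/7.3 × 10⁻⁴)·(+0.1) = 39.5581 psu.
Increase required: 39.5581 − 38.51 = 1.0481 psu.

1.05 psu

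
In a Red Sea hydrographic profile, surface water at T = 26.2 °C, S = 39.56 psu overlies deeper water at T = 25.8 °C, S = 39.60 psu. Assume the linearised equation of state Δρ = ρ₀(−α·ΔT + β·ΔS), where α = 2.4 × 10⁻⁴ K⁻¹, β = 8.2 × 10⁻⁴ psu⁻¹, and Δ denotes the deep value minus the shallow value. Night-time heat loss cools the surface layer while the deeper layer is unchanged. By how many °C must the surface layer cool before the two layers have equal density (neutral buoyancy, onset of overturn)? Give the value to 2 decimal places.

Neutral buoyancy requires Δρ = 0, i.e. −α(T_deep − T_surf′) + β(S_deep − S_surf) = 0.
T_surf′ = T_deep − (β/α)·ΔS = 25.8 − (8.2 × 10⁻⁴/2.4 × 10⁻⁴)·(+0.04) = 25.6633 °C.
Cooling required: 26.2 − (25.6633) = 0.5367 °C.

0.54 °C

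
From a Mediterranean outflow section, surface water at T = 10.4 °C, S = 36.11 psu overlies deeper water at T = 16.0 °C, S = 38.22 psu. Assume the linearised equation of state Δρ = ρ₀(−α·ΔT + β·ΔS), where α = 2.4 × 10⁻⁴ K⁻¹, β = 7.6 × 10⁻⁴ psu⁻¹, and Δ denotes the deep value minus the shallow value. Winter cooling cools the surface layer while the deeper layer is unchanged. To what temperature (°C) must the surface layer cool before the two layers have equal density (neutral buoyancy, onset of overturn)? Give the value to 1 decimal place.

9.3 °C

Neutral buoyancy requires Δρ = 0, i.e. −α(T_deep − T_surf′) + β(S_deep − S_surf) = 0.
T_surf′ = T_deep − (β/α)·ΔS = 16.0 − (7.6 × 10⁻⁴/2.4 × 10⁻⁴)·(+2.11) = 9.318 °C.
Cooling required: 10.4 − (9.318) = 1.082 °C.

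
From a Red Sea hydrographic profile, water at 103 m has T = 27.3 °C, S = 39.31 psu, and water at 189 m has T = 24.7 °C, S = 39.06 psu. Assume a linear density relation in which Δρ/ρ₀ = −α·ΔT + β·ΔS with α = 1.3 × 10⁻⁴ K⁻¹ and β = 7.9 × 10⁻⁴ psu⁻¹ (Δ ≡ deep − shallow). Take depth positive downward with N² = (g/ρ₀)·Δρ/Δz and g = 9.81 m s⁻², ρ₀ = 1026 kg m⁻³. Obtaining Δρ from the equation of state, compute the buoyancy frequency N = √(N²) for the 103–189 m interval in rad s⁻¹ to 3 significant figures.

4.00 × 10⁻³ rad s⁻¹

ΔT = -2.6 K, ΔS = -0.25 psu (deep − shallow).
Δρ/ρ₀ = −αΔT + βΔS = 3.38 × 10⁻⁴ − 1.975 × 10⁻⁴ = 1.405 × 10⁻⁴, so Δρ ≈ 0.1442 kg m⁻³.
N² = (g/ρ₀)·Δρ/Δz = g·(Δρ/ρ₀)/Δz = 9.81 × 1.405 × 10⁻⁴ / 86 = 1.6027 × 10⁻⁵ s⁻².
N = √(1.6027 × 10⁻⁵) = 4.0034 × 10⁻³ rad s⁻¹ ≈ 4.00 × 10⁻³ rad s⁻¹.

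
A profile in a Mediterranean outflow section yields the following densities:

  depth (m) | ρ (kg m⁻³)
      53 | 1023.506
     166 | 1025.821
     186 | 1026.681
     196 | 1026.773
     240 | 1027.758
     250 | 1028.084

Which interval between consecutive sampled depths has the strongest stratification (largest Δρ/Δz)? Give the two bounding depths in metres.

Compute the density gradient over each adjacent pair:
  53–166 m: Δρ/Δz = 2.315/113 = 0.020 kg m⁻⁴
  166–186 m: Δρ/Δz = 0.860/20 = 0.043 kg m⁻⁴
  186–196 m: Δρ/Δz = 0.092/10 = 9.2 × 10⁻³ kg m⁻⁴
  196–240 m: Δρ/Δz = 0.985/44 = 0.022 kg m⁻⁴
  240–250 m: Δρ/Δz = 0.326/10 = 0.033 kg m⁻⁴
The largest gradient is in the 166–186 m interval — the pycnocline.

166–186 m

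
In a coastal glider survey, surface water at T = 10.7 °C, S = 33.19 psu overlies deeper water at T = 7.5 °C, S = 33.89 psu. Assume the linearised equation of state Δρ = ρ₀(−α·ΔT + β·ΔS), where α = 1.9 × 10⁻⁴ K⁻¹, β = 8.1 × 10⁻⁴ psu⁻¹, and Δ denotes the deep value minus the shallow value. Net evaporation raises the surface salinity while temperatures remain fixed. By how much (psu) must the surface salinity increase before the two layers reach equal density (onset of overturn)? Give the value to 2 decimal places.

Neutral buoyancy requires −α(T_deep − T_surf) + β(S_deep − S_surf′) = 0.
S_surf′ = S_deep − (α/β)·ΔT = 33.89 − (1.9 × 10⁻⁴/8.1 × 10⁻⁴)·(-3.2) = 34.6406 psu.
Increase required: 34.6406 − 33.19 = 1.4506 psu.

1.45 psu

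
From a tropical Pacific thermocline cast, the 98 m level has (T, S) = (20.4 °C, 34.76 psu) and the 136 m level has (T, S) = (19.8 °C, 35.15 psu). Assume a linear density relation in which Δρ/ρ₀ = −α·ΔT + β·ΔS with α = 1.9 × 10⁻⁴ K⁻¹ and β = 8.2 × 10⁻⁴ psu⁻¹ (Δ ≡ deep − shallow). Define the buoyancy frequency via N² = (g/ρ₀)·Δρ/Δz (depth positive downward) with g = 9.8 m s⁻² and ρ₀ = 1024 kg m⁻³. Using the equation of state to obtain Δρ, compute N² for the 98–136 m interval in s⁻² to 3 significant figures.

1.12 × 10⁻⁴ s⁻²

ΔT = -0.6 K, ΔS = +0.39 psu (deep − shallow).
Δρ/ρ₀ = −αΔT + βΔS = 1.14 × 10⁻⁴ + 3.198 × 10⁻⁴ = 4.338 × 10⁻⁴, so Δρ ≈ 0.4442 kg m⁻³.
N² = (g/ρ₀)·Δρ/Δz = g·(Δρ/ρ₀)/Δz = 9.8 × 4.338 × 10⁻⁴ / 38 = 1.1187 × 10⁻⁴ s⁻² ≈ 1.12 × 10⁻⁴ s⁻².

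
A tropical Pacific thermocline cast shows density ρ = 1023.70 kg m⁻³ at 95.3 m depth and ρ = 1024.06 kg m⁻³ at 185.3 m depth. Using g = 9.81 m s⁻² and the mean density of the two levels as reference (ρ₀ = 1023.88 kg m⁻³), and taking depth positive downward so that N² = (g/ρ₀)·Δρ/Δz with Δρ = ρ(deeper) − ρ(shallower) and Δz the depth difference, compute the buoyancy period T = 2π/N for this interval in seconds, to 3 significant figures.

Δρ = 1024.06 − 1023.70 = 0.36 kg m⁻³ over Δz = 185.3 − 95.3 = 90 m.
N² = (9.81/1023.88) × (0.36/90) = 3.8325 × 10⁻⁵ s⁻².
N = √(3.8325 × 10⁻⁵) = 6.1907 × 10⁻³ rad s⁻¹, so T = 2π/N = 1.0149 × 10³ s ≈ 1.01 × 10³ s.
Since Δρ > 0 the layer is stably stratified.

1.01 × 10³ s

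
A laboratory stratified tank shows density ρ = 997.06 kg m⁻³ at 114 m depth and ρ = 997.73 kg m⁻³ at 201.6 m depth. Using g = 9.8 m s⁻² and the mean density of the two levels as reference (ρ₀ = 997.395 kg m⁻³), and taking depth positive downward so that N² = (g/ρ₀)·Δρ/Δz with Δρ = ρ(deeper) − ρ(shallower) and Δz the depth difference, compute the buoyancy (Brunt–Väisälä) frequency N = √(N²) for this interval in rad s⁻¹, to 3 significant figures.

8.67 × 10⁻³ rad s⁻¹

Δρ = 997.73 − 997.06 = 0.67 kg m⁻³ over Δz = 201.6 − 114 = 87.6 m.
N² = (9.8/997.395) × (0.67/87.6) = 7.5150 × 10⁻⁵ s⁻².
N = √(7.5150 × 10⁻⁵) = 8.6689 × 10⁻³ rad s⁻¹ ≈ 8.67 × 10⁻³ rad s⁻¹.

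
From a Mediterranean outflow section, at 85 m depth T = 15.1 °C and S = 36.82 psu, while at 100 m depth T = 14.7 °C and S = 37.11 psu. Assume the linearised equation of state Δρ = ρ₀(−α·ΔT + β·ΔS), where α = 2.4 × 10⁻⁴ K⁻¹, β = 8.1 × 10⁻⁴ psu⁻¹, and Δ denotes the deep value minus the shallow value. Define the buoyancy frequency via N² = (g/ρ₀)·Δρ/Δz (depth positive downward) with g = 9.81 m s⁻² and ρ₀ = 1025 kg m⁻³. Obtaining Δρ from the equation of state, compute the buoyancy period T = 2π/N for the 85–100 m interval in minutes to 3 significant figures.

7.12 min

ΔT = -0.4 K, ΔS = +0.29 psu (deep − shallow).
Δρ/ρ₀ = −αΔT + βΔS = 9.60 × 10⁻⁵ + 2.349 × 10⁻⁴ = 3.309 × 10⁻⁴, so Δρ ≈ 0.3392 kg m⁻³.
N² = (g/ρ₀)·Δρ/Δz = g·(Δρ/ρ₀)/Δz = 9.81 × 3.309 × 10⁻⁴ / 15 = 2.1641 × 10⁻⁴ s⁻².
N = √(2.1641 × 10⁻⁴) = 0.014711 rad s⁻¹ → T = 2π/N = 427.11 s = 7.1185 min ≈ 7.12 min.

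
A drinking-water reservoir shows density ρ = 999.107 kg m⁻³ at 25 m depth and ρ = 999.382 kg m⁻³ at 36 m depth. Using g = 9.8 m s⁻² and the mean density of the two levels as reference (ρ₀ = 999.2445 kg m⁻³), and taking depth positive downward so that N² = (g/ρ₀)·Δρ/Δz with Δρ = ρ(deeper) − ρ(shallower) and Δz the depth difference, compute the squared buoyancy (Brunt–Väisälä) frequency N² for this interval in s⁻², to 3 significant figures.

Δρ = 999.382 − 999.107 = 0.275 kg m⁻³ over Δz = 36 − 25 = 11 m.
N² = (9.8/999.2445) × (0.275/11) = 2.4519 × 10⁻⁴ s⁻² ≈ 2.45 × 10⁻⁴ s⁻².
A positive N² confirms static stability across the interval.

2.45 × 10⁻⁴ s⁻²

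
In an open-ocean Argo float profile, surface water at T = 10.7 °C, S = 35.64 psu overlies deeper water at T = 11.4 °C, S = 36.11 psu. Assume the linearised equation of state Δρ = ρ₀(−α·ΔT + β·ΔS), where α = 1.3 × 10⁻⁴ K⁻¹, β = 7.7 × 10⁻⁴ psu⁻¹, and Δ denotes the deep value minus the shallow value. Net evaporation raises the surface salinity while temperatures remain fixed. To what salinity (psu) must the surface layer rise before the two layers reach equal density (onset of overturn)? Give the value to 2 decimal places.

Neutral buoyancy requires −α(T_deep − T_surf) + β(S_deep − S_surf′) = 0.
S_surf′ = S_deep − (α/β)·ΔT = 36.11 − (1.3 × 10⁻⁴/7.7 × 10⁻⁴)·(+0.7) = 35.9918 psu.
Increase required: 35.9918 − 35.64 = 0.3518 psu.

35.99 psu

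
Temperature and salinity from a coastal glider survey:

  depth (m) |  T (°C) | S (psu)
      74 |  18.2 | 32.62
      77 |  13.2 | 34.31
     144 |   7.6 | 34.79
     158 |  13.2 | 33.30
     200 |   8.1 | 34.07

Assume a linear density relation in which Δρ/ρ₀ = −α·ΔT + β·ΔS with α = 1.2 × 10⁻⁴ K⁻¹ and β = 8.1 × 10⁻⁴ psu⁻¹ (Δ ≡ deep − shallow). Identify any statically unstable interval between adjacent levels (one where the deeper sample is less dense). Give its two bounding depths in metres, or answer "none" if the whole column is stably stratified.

Evaluate Δρ/ρ₀ = −αΔT + βΔS across each adjacent pair:
  74–77 m: −αΔT+βΔS = −(1.2 × 10⁻⁴)(-5.0)+(8.1 × 10⁻⁴)(+1.69) = 2.0 × 10⁻³ → stable
  77–144 m: −αΔT+βΔS = −(1.2 × 10⁻⁴)(-5.6)+(8.1 × 10⁻⁴)(+0.48) = 1.1 × 10⁻³ → stable
  144–158 m: −αΔT+βΔS = −(1.2 × 10⁻⁴)(+5.6)+(8.1 × 10⁻⁴)(-1.49) = -1.9 × 10⁻³ → UNSTABLE
  158–200 m: −αΔT+βΔS = −(1.2 × 10⁻⁴)(-5.1)+(8.1 × 10⁻⁴)(+0.77) = 1.2 × 10⁻³ → stable
The 144–158 m interval has Δρ < 0: lighter water underlies denser water.

144–158 m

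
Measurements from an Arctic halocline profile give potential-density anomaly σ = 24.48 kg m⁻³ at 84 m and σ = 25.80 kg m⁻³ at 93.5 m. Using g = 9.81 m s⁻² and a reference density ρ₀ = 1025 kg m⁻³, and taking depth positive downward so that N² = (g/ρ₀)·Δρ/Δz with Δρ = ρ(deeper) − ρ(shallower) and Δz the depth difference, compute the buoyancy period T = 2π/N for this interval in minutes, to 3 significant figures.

Δρ = 1025.80 − 1024.48 = 1.32 kg m⁻³ over Δz = 93.5 − 84 = 9.5 m.
N² = (9.81/1025) × (1.32/9.5) = 1.3298 × 10⁻³ s⁻².
N = √(1.3298 × 10⁻³) = 0.036466 rad s⁻¹, so T = 2π/N = 172.30 s = 2.8717 min ≈ 2.87 min.

2.87 min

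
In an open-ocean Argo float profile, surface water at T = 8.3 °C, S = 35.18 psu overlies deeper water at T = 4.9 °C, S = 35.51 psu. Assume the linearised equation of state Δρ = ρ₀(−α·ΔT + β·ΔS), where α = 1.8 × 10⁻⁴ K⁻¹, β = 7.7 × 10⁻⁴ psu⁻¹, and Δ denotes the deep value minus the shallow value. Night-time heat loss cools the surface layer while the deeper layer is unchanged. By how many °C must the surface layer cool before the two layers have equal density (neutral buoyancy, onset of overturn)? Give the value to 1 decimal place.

Neutral buoyancy requires Δρ = 0, i.e. −α(T_deep − T_surf′) + β(S_deep − S_surf) = 0.
T_surf′ = T_deep − (β/α)·ΔS = 4.9 − (7.7 × 10⁻⁴/1.8 × 10⁻⁴)·(+0.33) = 3.488 °C.
Cooling required: 8.3 − (3.488) = 4.812 °C.

4.8 °C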